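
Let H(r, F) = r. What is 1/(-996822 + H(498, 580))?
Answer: -1/996324 ≈ -1.0037e-6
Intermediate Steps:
1/(-996822 + H(498, 580)) = 1/(-996822 + 498) = 1/(-996324) = -1/996324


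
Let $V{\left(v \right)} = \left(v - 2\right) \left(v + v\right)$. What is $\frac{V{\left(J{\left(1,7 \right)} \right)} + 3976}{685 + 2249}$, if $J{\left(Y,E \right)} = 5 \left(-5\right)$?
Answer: $\frac{2663}{1467} \approx 1.8153$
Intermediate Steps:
$J{\left(Y,E \right)} = -25$
$V{\left(v \right)} = 2 v \left(-2 + v\right)$ ($V{\left(v \right)} = \left(-2 + v\right) 2 v = 2 v \left(-2 + v\right)$)
$\frac{V{\left(J{\left(1,7 \right)} \right)} + 3976}{685 + 2249} = \frac{2 \left(-25\right) \left(-2 - 25\right) + 3976}{685 + 2249} = \frac{2 \left(-25\right) \left(-27\right) + 3976}{2934} = \left(1350 + 3976\right) \frac{1}{2934} = 5326 \cdot \frac{1}{2934} = \frac{2663}{1467}$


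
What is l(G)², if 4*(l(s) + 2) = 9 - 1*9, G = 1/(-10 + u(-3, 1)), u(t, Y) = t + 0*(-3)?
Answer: 4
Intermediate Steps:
u(t, Y) = t (u(t, Y) = t + 0 = t)
G = -1/13 (G = 1/(-10 - 3) = 1/(-13) = -1/13 ≈ -0.076923)
l(s) = -2 (l(s) = -2 + (9 - 1*9)/4 = -2 + (9 - 9)/4 = -2 + (¼)*0 = -2 + 0 = -2)
l(G)² = (-2)² = 4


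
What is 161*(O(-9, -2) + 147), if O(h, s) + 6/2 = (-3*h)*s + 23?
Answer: 18193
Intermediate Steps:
O(h, s) = 20 - 3*h*s (O(h, s) = -3 + ((-3*h)*s + 23) = -3 + (-3*h*s + 23) = -3 + (23 - 3*h*s) = 20 - 3*h*s)
161*(O(-9, -2) + 147) = 161*((20 - 3*(-9)*(-2)) + 147) = 161*((20 - 54) + 147) = 161*(-34 + 147) = 161*113 = 18193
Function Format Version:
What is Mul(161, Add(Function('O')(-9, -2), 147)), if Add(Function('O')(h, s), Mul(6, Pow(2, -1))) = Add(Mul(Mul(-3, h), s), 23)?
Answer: 18193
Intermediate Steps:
Function('O')(h, s) = Add(20, Mul(-3, h, s)) (Function('O')(h, s) = Add(-3, Add(Mul(Mul(-3, h), s), 23)) = Add(-3, Add(Mul(-3, h, s), 23)) = Add(-3, Add(23, Mul(-3, h, s))) = Add(20, Mul(-3, h, s)))
Mul(161, Add(Function('O')(-9, -2), 147)) = Mul(161, Add(Add(20, Mul(-3, -9, -2)), 147)) = Mul(161, Add(Add(20, -54), 147)) = Mul(161, Add(-34, 147)) = Mul(161, 113) = 18193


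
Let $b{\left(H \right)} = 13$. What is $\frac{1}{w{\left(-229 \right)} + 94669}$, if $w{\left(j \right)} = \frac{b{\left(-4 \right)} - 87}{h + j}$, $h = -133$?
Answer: $\frac{181}{17135126} \approx 1.0563 \cdot 10^{-5}$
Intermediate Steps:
$w{\left(j \right)} = - \frac{74}{-133 + j}$ ($w{\left(j \right)} = \frac{13 - 87}{-133 + j} = - \frac{74}{-133 + j}$)
$\frac{1}{w{\left(-229 \right)} + 94669} = \frac{1}{- \frac{74}{-133 - 229} + 94669} = \frac{1}{- \frac{74}{-362} + 94669} = \frac{1}{\left(-74\right) \left(- \frac{1}{362}\right) + 94669} = \frac{1}{\frac{37}{181} + 94669} = \frac{1}{\frac{17135126}{181}} = \frac{181}{17135126}$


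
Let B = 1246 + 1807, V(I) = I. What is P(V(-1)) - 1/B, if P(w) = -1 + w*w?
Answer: -1/3053 ≈ -0.00032755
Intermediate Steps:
P(w) = -1 + w²
B = 3053
P(V(-1)) - 1/B = (-1 + (-1)²) - 1/3053 = (-1 + 1) - 1*1/3053 = 0 - 1/3053 = -1/3053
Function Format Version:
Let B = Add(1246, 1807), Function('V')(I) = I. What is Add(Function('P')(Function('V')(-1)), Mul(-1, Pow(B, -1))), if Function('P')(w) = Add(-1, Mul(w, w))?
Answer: Rational(-1, 3053) ≈ -0.00032755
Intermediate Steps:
Function('P')(w) = Add(-1, Pow(w, 2))
B = 3053
Add(Function('P')(Function('V')(-1)), Mul(-1, Pow(B, -1))) = Add(Add(-1, Pow(-1, 2)), Mul(-1, Pow(3053, -1))) = Add(Add(-1, 1), Mul(-1, Rational(1, 3053))) = Add(0, Rational(-1, 3053)) = Rational(-1, 3053)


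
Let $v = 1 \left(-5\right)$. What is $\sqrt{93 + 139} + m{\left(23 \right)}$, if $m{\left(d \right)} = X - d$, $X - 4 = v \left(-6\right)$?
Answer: $11 + 2 \sqrt{58} \approx 26.232$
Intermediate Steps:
$v = -5$
$X = 34$ ($X = 4 - -30 = 4 + 30 = 34$)
$m{\left(d \right)} = 34 - d$
$\sqrt{93 + 139} + m{\left(23 \right)} = \sqrt{93 + 139} + \left(34 - 23\right) = \sqrt{232} + \left(34 - 23\right) = 2 \sqrt{58} + 11 = 11 + 2 \sqrt{58}$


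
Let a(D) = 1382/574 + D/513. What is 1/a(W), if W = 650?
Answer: 147231/541033 ≈ 0.27213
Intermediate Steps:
a(D) = 691/287 + D/513 (a(D) = 1382*(1/574) + D*(1/513) = 691/287 + D/513)
1/a(W) = 1/(691/287 + (1/513)*650) = 1/(691/287 + 650/513) = 1/(541033/147231) = 147231/541033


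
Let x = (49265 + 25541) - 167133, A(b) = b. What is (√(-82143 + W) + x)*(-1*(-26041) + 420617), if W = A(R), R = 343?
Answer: -41238593166 + 4466580*I*√818 ≈ -4.1239e+10 + 1.2775e+8*I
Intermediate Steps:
W = 343
x = -92327 (x = 74806 - 167133 = -92327)
(√(-82143 + W) + x)*(-1*(-26041) + 420617) = (√(-82143 + 343) - 92327)*(-1*(-26041) + 420617) = (√(-81800) - 92327)*(26041 + 420617) = (10*I*√818 - 92327)*446658 = (-92327 + 10*I*√818)*446658 = -41238593166 + 4466580*I*√818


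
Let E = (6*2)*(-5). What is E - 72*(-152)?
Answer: 10884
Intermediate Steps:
E = -60 (E = 12*(-5) = -60)
E - 72*(-152) = -60 - 72*(-152) = -60 + 10944 = 10884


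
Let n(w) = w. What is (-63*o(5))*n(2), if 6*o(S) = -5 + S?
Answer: 0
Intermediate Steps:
o(S) = -⅚ + S/6 (o(S) = (-5 + S)/6 = -⅚ + S/6)
(-63*o(5))*n(2) = -63*(-⅚ + (⅙)*5)*2 = -63*(-⅚ + ⅚)*2 = -63*0*2 = 0*2 = 0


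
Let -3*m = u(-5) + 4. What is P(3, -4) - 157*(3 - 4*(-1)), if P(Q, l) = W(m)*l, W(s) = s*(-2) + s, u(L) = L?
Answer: -3293/3 ≈ -1097.7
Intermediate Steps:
m = ⅓ (m = -(-5 + 4)/3 = -⅓*(-1) = ⅓ ≈ 0.33333)
W(s) = -s (W(s) = -2*s + s = -s)
P(Q, l) = -l/3 (P(Q, l) = (-1*⅓)*l = -l/3)
P(3, -4) - 157*(3 - 4*(-1)) = -⅓*(-4) - 157*(3 - 4*(-1)) = 4/3 - 157*(3 + 4) = 4/3 - 157*7 = 4/3 - 1099 = -3293/3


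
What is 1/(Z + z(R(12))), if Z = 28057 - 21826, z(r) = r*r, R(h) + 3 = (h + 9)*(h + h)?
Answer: 1/257232 ≈ 3.8875e-6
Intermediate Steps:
R(h) = -3 + 2*h*(9 + h) (R(h) = -3 + (h + 9)*(h + h) = -3 + (9 + h)*(2*h) = -3 + 2*h*(9 + h))
z(r) = r²
Z = 6231
1/(Z + z(R(12))) = 1/(6231 + (-3 + 2*12² + 18*12)²) = 1/(6231 + (-3 + 2*144 + 216)²) = 1/(6231 + (-3 + 288 + 216)²) = 1/(6231 + 501²) = 1/(6231 + 251001) = 1/257232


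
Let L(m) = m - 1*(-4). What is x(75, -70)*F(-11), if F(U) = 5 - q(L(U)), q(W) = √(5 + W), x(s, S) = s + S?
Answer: 25 - 5*I*√2 ≈ 25.0 - 7.0711*I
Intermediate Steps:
x(s, S) = S + s
L(m) = 4 + m (L(m) = m + 4 = 4 + m)
F(U) = 5 - √(9 + U) (F(U) = 5 - √(5 + (4 + U)) = 5 - √(9 + U))
x(75, -70)*F(-11) = (-70 + 75)*(5 - √(9 - 11)) = 5*(5 - √(-2)) = 5*(5 - I*√2) = 25 - 5*I*√2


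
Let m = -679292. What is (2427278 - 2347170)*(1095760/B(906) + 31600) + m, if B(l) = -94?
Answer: 75054903836/47 ≈ 1.5969e+9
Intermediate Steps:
(2427278 - 2347170)*(1095760/B(906) + 31600) + m = (2427278 - 2347170)*(1095760/(-94) + 31600) - 679292 = 80108*(1095760*(-1/94) + 31600) - 679292 = 80108*(-547880/47 + 31600) - 679292 = 80108*(937320/47) - 679292 = 75086830560/47 - 679292 = 75054903836/47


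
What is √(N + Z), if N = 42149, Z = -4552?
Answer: √37597 ≈ 193.90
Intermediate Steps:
√(N + Z) = √(42149 - 4552) = √37597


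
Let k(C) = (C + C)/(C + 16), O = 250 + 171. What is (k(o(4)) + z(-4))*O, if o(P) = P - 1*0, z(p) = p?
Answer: -7578/5 ≈ -1515.6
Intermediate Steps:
O = 421
o(P) = P (o(P) = P + 0 = P)
k(C) = 2*C/(16 + C) (k(C) = (2*C)/(16 + C) = 2*C/(16 + C))
(k(o(4)) + z(-4))*O = (2*4/(16 + 4) - 4)*421 = (2*4/20 - 4)*421 = (2*4*(1/20) - 4)*421 = (⅖ - 4)*421 = -18/5*421 = -7578/5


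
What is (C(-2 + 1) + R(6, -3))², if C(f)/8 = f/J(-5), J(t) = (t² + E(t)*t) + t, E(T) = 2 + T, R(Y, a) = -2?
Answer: 6084/1225 ≈ 4.9665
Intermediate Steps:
J(t) = t + t² + t*(2 + t) (J(t) = (t² + (2 + t)*t) + t = (t² + t*(2 + t)) + t = t + t² + t*(2 + t))
C(f) = 8*f/35 (C(f) = 8*(f/((-5*(3 + 2*(-5))))) = 8*(f/((-5*(3 - 10)))) = 8*(f/((-5*(-7)))) = 8*(f/35) = 8*f/35)
(C(-2 + 1) + R(6, -3))² = (8*(-2 + 1)/35 - 2)² = ((8/35)*(-1) - 2)² = (-8/35 - 2)² = (-78/35)² = 6084/1225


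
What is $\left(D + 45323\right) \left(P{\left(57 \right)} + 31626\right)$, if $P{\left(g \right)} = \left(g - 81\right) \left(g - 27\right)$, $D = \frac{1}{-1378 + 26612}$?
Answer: $\frac{17673296049099}{12617} \approx 1.4008 \cdot 10^{9}$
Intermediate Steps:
$D = \frac{1}{25234} \approx 3.9629 \cdot 10^{-5}$
$P{\left(g \right)} = \left(-81 + g\right) \left(-27 + g\right)$
$\left(D + 45323\right) \left(P{\left(57 \right)} + 31626\right) = \left(\frac{1}{25234} + 45323\right) \left(\left(2187 + 57^{2} - 6156\right) + 31626\right) = \frac{1143680583 \left(\left(2187 + 3249 - 6156\right) + 31626\right)}{25234} = \frac{1143680583 \left(-720 + 31626\right)}{25234} = \frac{1143680583}{25234} \cdot 30906 = \frac{17673296049099}{12617}$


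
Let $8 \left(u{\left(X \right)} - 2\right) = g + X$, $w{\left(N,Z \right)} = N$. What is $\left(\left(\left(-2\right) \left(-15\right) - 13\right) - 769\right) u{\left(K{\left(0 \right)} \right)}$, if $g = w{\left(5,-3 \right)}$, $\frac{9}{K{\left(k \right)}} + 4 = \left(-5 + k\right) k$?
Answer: $- \frac{3525}{2} \approx -1762.5$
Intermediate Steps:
$K{\left(k \right)} = \frac{9}{-4 + k \left(-5 + k\right)}$ ($K{\left(k \right)} = \frac{9}{-4 + \left(-5 + k\right) k} = \frac{9}{-4 + k \left(-5 + k\right)}$)
$g = 5$
$u{\left(X \right)} = \frac{21}{8} + \frac{X}{8}$ ($u{\left(X \right)} = 2 + \frac{5 + X}{8} = 2 + \left(\frac{5}{8} + \frac{X}{8}\right) = \frac{21}{8} + \frac{X}{8}$)
$\left(\left(\left(-2\right) \left(-15\right) - 13\right) - 769\right) u{\left(K{\left(0 \right)} \right)} = \left(\left(\left(-2\right) \left(-15\right) - 13\right) - 769\right) \left(\frac{21}{8} + \frac{9 \frac{1}{-4 + 0^{2} - 0}}{8}\right) = \left(\left(30 - 13\right) - 769\right) \left(\frac{21}{8} + \frac{9 \frac{1}{-4 + 0 + 0}}{8}\right) = \left(17 - 769\right) \left(\frac{21}{8} + \frac{9 \frac{1}{-4}}{8}\right) = - 752 \left(\frac{21}{8} + \frac{9 \left(- \frac{1}{4}\right)}{8}\right) = - 752 \left(\frac{21}{8} + \frac{1}{8} \left(- \frac{9}{4}\right)\right) = - 752 \left(\frac{21}{8} - \frac{9}{32}\right) = \left(-752\right) \frac{75}{32} = - \frac{3525}{2}$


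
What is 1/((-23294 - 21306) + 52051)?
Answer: 1/7451 ≈ 0.00013421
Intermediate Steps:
1/((-23294 - 21306) + 52051) = 1/(-44600 + 52051) = 1/7451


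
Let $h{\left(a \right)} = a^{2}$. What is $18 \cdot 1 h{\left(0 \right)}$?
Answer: $0$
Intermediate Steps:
$18 \cdot 1 h{\left(0 \right)} = 18 \cdot 1 \cdot 0^{2} = 18 \cdot 0 = 0$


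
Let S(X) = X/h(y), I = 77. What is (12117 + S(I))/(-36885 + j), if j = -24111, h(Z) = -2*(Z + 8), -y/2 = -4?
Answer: -387667/1951872 ≈ -0.19861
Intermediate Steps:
y = 8 (y = -2*(-4) = 8)
h(Z) = -16 - 2*Z (h(Z) = -2*(8 + Z) = -16 - 2*Z)
S(X) = -X/32 (S(X) = X/(-16 - 2*8) = X/(-16 - 16) = X/(-32) = X*(-1/32) = -X/32)
(12117 + S(I))/(-36885 + j) = (12117 - 1/32*77)/(-36885 - 24111) = (12117 - 77/32)/(-60996) = (387667/32)*(-1/60996) = -387667/1951872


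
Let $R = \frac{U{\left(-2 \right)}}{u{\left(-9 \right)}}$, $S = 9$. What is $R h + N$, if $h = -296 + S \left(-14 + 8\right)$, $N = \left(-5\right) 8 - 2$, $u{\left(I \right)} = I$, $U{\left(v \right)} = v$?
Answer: $- \frac{1078}{9} \approx -119.78$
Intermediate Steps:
$N = -42$ ($N = -40 - 2 = -42$)
$R = \frac{2}{9}$ ($R = - \frac{2}{-9} = \left(-2\right) \left(- \frac{1}{9}\right) = \frac{2}{9} \approx 0.22222$)
$h = -350$ ($h = -296 + 9 \left(-14 + 8\right) = -296 + 9 \left(-6\right) = -296 - 54 = -350$)
$R h + N = \frac{2}{9} \left(-350\right) - 42 = - \frac{700}{9} - 42 = - \frac{1078}{9}$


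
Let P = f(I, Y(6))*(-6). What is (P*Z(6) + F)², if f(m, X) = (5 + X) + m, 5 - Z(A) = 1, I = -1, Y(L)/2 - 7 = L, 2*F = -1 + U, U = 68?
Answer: 1885129/4 ≈ 4.7128e+5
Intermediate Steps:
F = 67/2 (F = (-1 + 68)/2 = (½)*67 = 67/2 ≈ 33.500)
Y(L) = 14 + 2*L
Z(A) = 4 (Z(A) = 5 - 1*1 = 5 - 1 = 4)
f(m, X) = 5 + X + m
P = -180 (P = (5 + (14 + 2*6) - 1)*(-6) = (5 + (14 + 12) - 1)*(-6) = (5 + 26 - 1)*(-6) = 30*(-6) = -180)
(P*Z(6) + F)² = (-180*4 + 67/2)² = (-720 + 67/2)² = (-1373/2)² = 1885129/4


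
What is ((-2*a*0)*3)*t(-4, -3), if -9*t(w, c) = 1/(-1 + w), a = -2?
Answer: 0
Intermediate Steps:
t(w, c) = -1/(9*(-1 + w))
((-2*a*0)*3)*t(-4, -3) = ((-2*(-2)*0)*3)*(-1/(-9 + 9*(-4))) = ((4*0)*3)*(-1/(-9 - 36)) = (0*3)*(-1/(-45)) = 0*(-1*(-1/45)) = 0*(1/45) = 0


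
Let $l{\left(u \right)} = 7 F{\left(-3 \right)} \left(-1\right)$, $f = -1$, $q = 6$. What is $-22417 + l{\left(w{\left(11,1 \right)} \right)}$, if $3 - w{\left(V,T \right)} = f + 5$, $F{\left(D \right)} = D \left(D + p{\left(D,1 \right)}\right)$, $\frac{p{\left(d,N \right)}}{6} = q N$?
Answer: $-21724$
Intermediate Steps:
$p{\left(d,N \right)} = 36 N$ ($p{\left(d,N \right)} = 6 \cdot 6 N = 36 N$)
$F{\left(D \right)} = D \left(36 + D\right)$ ($F{\left(D \right)} = D \left(D + 36 \cdot 1\right) = D \left(D + 36\right) = D \left(36 + D\right)$)
$w{\left(V,T \right)} = -1$ ($w{\left(V,T \right)} = 3 - \left(-1 + 5\right) = 3 - 4 = -1$)
$l{\left(u \right)} = 693$ ($l{\left(u \right)} = 7 \left(- 3 \left(36 - 3\right)\right) \left(-1\right) = 7 \left(\left(-3\right) 33\right) \left(-1\right) = 7 \left(-99\right) \left(-1\right) = \left(-693\right) \left(-1\right) = 693$)
$-22417 + l{\left(w{\left(11,1 \right)} \right)} = -22417 + 693 = -21724$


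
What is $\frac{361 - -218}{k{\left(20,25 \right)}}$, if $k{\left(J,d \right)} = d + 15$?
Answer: $\frac{579}{40} \approx 14.475$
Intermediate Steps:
$k{\left(J,d \right)} = 15 + d$
$\frac{361 - -218}{k{\left(20,25 \right)}} = \frac{361 - -218}{15 + 25} = \frac{361 + 218}{40} = 579 \cdot \frac{1}{40} = \frac{579}{40}$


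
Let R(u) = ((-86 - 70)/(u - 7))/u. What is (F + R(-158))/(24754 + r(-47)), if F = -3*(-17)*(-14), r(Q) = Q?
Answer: -100076/3462965 ≈ -0.028899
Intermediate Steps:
R(u) = -156/(u*(-7 + u)) (R(u) = (-156/(-7 + u))/u = -156/(u*(-7 + u)))
F = -714 (F = 51*(-14) = -714)
(F + R(-158))/(24754 + r(-47)) = (-714 - 156/(-158*(-7 - 158)))/(24754 - 47) = (-714 - 156*(-1/158)/(-165))/24707 = (-714 - 156*(-1/158)*(-1/165))*(1/24707) = (-714 - 26/4345)*(1/24707) = -3102356/4345*1/24707 = -100076/3462965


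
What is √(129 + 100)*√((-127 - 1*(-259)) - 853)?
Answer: I*√165109 ≈ 406.34*I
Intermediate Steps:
√(129 + 100)*√((-127 - 1*(-259)) - 853) = √229*√((-127 + 259) - 853) = √229*√(132 - 853) = √229*√(-721) = √229*(I*√721) = I*√165109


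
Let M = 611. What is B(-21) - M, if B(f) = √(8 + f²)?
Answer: -611 + √449 ≈ -589.81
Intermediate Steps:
B(-21) - M = √(8 + (-21)²) - 1*611 = √(8 + 441) - 611 = √449 - 611 = -611 + √449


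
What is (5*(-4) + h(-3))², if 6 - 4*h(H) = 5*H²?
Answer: 14161/16 ≈ 885.06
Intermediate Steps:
h(H) = 3/2 - 5*H²/4
(5*(-4) + h(-3))² = (5*(-4) + (3/2 - 5/4*(-3)²))² = (-20 + (3/2 - 5/4*9))² = (-20 + (3/2 - 45/4))² = (-20 - 39/4)² = (-119/4)² = 14161/16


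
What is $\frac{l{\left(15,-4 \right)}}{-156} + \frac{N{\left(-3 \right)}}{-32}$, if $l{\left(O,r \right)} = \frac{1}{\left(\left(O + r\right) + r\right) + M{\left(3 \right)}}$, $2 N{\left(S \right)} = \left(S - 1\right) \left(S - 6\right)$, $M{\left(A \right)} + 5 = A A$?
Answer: $- \frac{3865}{6864} \approx -0.56308$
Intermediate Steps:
$M{\left(A \right)} = -5 + A^{2}$ ($M{\left(A \right)} = -5 + A A = -5 + A^{2}$)
$N{\left(S \right)} = \frac{\left(-1 + S\right) \left(-6 + S\right)}{2}$ ($N{\left(S \right)} = \frac{\left(S - 1\right) \left(S - 6\right)}{2} = \frac{\left(-1 + S\right) \left(-6 + S\right)}{2}$)
$l{\left(O,r \right)} = \frac{1}{4 + O + 2 r}$ ($l{\left(O,r \right)} = \frac{1}{\left(\left(O + r\right) + r\right) - \left(5 - 3^{2}\right)} = \frac{1}{\left(O + 2 r\right) + \left(-5 + 9\right)} = \frac{1}{\left(O + 2 r\right) + 4} = \frac{1}{4 + O + 2 r}$)
$\frac{l{\left(15,-4 \right)}}{-156} + \frac{N{\left(-3 \right)}}{-32} = \frac{1}{\left(4 + 15 + 2 \left(-4\right)\right) \left(-156\right)} + \frac{3 + \frac{\left(-3\right)^{2}}{2} - - \frac{21}{2}}{-32} = \frac{1}{4 + 15 - 8} \left(- \frac{1}{156}\right) + \left(3 + \frac{1}{2} \cdot 9 + \frac{21}{2}\right) \left(- \frac{1}{32}\right) = \frac{1}{11} \left(- \frac{1}{156}\right) + \left(3 + \frac{9}{2} + \frac{21}{2}\right) \left(- \frac{1}{32}\right) = \frac{1}{11} \left(- \frac{1}{156}\right) + 18 \left(- \frac{1}{32}\right) = - \frac{1}{1716} - \frac{9}{16} = - \frac{3865}{6864}$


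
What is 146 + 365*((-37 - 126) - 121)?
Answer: -103514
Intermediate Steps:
146 + 365*((-37 - 126) - 121) = 146 + 365*(-163 - 121) = 146 + 365*(-284) = 146 - 103660 = -103514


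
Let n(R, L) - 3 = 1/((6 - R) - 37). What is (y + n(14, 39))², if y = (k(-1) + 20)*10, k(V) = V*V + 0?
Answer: 91853056/2025 ≈ 45360.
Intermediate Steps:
k(V) = V² (k(V) = V² + 0 = V²)
n(R, L) = 3 + 1/(-31 - R) (n(R, L) = 3 + 1/((6 - R) - 37) = 3 + 1/(-31 - R))
y = 210 (y = ((-1)² + 20)*10 = (1 + 20)*10 = 21*10 = 210)
(y + n(14, 39))² = (210 + (92 + 3*14)/(31 + 14))² = (210 + (92 + 42)/45)² = (210 + (1/45)*134)² = (210 + 134/45)² = (9584/45)² = 91853056/2025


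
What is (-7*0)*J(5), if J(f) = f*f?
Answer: 0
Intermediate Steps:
J(f) = f²
(-7*0)*J(5) = -7*0*5² = 0*25 = 0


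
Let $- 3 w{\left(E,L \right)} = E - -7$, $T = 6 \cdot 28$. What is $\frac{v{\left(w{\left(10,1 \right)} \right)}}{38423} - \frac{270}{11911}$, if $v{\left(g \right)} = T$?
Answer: $- \frac{1196166}{65379479} \approx -0.018296$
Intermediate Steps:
$T = 168$
$w{\left(E,L \right)} = - \frac{7}{3} - \frac{E}{3}$ ($w{\left(E,L \right)} = - \frac{E - -7}{3} = - \frac{E + 7}{3} = - \frac{7 + E}{3} = - \frac{7}{3} - \frac{E}{3}$)
$v{\left(g \right)} = 168$
$\frac{v{\left(w{\left(10,1 \right)} \right)}}{38423} - \frac{270}{11911} = \frac{168}{38423} - \frac{270}{11911} = 168 \cdot \frac{1}{38423} - \frac{270}{11911} = \frac{24}{5489} - \frac{270}{11911} = - \frac{1196166}{65379479}$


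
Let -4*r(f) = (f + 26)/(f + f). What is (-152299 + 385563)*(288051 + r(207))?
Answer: 13908722398234/207 ≈ 6.7192e+10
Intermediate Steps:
r(f) = -(26 + f)/(8*f) (r(f) = -(f + 26)/(4*(f + f)) = -(26 + f)/(4*(2*f)) = -(26 + f)*1/(2*f)/4 = -(26 + f)/(8*f))
(-152299 + 385563)*(288051 + r(207)) = (-152299 + 385563)*(288051 + (⅛)*(-26 - 1*207)/207) = 233264*(288051 + (⅛)*(1/207)*(-26 - 207)) = 233264*(288051 + (⅛)*(1/207)*(-233)) = 233264*(288051 - 233/1656) = 233264*(477012223/1656) = 13908722398234/207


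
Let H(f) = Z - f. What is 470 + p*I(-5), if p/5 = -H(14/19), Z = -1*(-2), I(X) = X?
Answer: 9530/19 ≈ 501.58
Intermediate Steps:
Z = 2
H(f) = 2 - f
p = -120/19 (p = 5*(-(2 - 14/19)) = 5*(-1*24/19) = 5*(-24/19) = -120/19 ≈ -6.3158)
470 + p*I(-5) = 470 - 120/19*(-5) = 470 + 600/19 = 9530/19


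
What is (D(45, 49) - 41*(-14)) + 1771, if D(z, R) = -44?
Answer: 2301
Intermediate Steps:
(D(45, 49) - 41*(-14)) + 1771 = (-44 - 41*(-14)) + 1771 = (-44 + 574) + 1771 = 530 + 1771 = 2301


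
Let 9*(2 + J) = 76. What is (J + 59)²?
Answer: 346921/81 ≈ 4283.0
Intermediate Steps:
J = 58/9 (J = -2 + (⅑)*76 = -2 + 76/9 = 58/9 ≈ 6.4444)
(J + 59)² = (58/9 + 59)² = (589/9)² = 346921/81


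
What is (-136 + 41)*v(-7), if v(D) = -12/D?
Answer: -1140/7 ≈ -162.86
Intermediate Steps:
(-136 + 41)*v(-7) = (-136 + 41)*(-12/(-7)) = -(-1140)*(-1)/7 = -95*12/7 = -1140/7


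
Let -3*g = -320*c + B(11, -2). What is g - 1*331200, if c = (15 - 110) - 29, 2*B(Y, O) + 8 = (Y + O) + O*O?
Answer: -688855/2 ≈ -3.4443e+5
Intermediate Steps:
B(Y, O) = -4 + O/2 + Y/2 + O²/2 (B(Y, O) = -4 + ((Y + O) + O*O)/2 = -4 + ((O + Y) + O²)/2 = -4 + (O + Y + O²)/2 = -4 + (O/2 + Y/2 + O²/2) = -4 + O/2 + Y/2 + O²/2)
c = -124 (c = -95 - 29 = -124)
g = -26455/2 (g = -(-320*(-124) + (-4 + (½)*(-2) + (½)*11 + (½)*(-2)²))/3 = -(39680 + (-4 - 1 + 11/2 + (½)*4))/3 = -(39680 + (-4 - 1 + 11/2 + 2))/3 = -(39680 + 5/2)/3 = -⅓*79365/2 = -26455/2 ≈ -13228.)
g - 1*331200 = -26455/2 - 1*331200 = -26455/2 - 331200 = -688855/2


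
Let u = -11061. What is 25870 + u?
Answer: 14809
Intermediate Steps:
25870 + u = 25870 - 11061 = 14809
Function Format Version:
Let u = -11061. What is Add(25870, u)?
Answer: 14809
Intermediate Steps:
Add(25870, u) = Add(25870, -11061) = 14809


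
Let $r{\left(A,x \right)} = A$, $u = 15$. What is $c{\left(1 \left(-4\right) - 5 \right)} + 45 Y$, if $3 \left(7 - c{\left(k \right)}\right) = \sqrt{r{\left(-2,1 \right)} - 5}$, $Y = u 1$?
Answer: $682 - \frac{i \sqrt{7}}{3} \approx 682.0 - 0.88192 i$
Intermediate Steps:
$Y = 15$ ($Y = 15 \cdot 1 = 15$)
$c{\left(k \right)} = 7 - \frac{i \sqrt{7}}{3}$ ($c{\left(k \right)} = 7 - \frac{\sqrt{-2 - 5}}{3} = 7 - \frac{\sqrt{-7}}{3} = 7 - \frac{i \sqrt{7}}{3}$)
$c{\left(1 \left(-4\right) - 5 \right)} + 45 Y = \left(7 - \frac{i \sqrt{7}}{3}\right) + 45 \cdot 15 = \left(7 - \frac{i \sqrt{7}}{3}\right) + 675 = 682 - \frac{i \sqrt{7}}{3}$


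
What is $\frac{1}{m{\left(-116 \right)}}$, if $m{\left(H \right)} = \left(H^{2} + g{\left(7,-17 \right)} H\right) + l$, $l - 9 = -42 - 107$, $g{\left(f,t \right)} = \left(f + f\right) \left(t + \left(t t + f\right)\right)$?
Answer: $- \frac{1}{439780} \approx -2.2739 \cdot 10^{-6}$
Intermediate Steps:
$g{\left(f,t \right)} = 2 f \left(f + t + t^{2}\right)$ ($g{\left(f,t \right)} = 2 f \left(t + \left(t^{2} + f\right)\right) = 2 f \left(t + \left(f + t^{2}\right)\right) = 2 f \left(f + t + t^{2}\right)$)
$l = -140$ ($l = 9 - 149 = -140$)
$m{\left(H \right)} = -140 + H^{2} + 3906 H$ ($m{\left(H \right)} = \left(H^{2} + 2 \cdot 7 \left(7 - 17 + \left(-17\right)^{2}\right) H\right) - 140 = \left(H^{2} + 2 \cdot 7 \left(7 - 17 + 289\right) H\right) - 140 = \left(H^{2} + 2 \cdot 7 \cdot 279 H\right) - 140 = \left(H^{2} + 3906 H\right) - 140 = -140 + H^{2} + 3906 H$)
$\frac{1}{m{\left(-116 \right)}} = \frac{1}{-140 + \left(-116\right)^{2} + 3906 \left(-116\right)} = \frac{1}{-140 + 13456 - 453096} = \frac{1}{-439780} = - \frac{1}{439780}$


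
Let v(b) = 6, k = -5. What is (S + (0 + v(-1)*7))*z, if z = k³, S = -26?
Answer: -2000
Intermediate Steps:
z = -125 (z = (-5)³ = -125)
(S + (0 + v(-1)*7))*z = (-26 + (0 + 6*7))*(-125) = (-26 + (0 + 42))*(-125) = (-26 + 42)*(-125) = 16*(-125) = -2000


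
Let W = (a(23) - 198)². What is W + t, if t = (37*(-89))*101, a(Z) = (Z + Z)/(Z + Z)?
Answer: -293784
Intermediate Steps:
a(Z) = 1 (a(Z) = (2*Z)/((2*Z)) = (2*Z)*(1/(2*Z)) = 1)
W = 38809 (W = (1 - 198)² = (-197)² = 38809)
t = -332593 (t = -3293*101 = -332593)
W + t = 38809 - 332593 = -293784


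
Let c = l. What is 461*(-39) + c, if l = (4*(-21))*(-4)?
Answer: -17643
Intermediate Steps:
l = 336 (l = -84*(-4) = 336)
c = 336
461*(-39) + c = 461*(-39) + 336 = -17979 + 336 = -17643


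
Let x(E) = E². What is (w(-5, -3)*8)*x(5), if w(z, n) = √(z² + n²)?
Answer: 200*√34 ≈ 1166.2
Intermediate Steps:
w(z, n) = √(n² + z²)
(w(-5, -3)*8)*x(5) = (√((-3)² + (-5)²)*8)*5² = (√(9 + 25)*8)*25 = (√34*8)*25 = (8*√34)*25 = 200*√34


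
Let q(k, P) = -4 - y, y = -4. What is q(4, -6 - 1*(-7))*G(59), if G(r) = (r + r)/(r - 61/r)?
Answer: 0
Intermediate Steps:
G(r) = 2*r/(r - 61/r) (G(r) = (2*r)/(r - 61/r) = 2*r/(r - 61/r))
q(k, P) = 0 (q(k, P) = -4 - 1*(-4) = -4 + 4 = 0)
q(4, -6 - 1*(-7))*G(59) = 0*(2*59**2/(-61 + 59**2)) = 0*(2*3481/(-61 + 3481)) = 0*(2*3481/3420) = 0*(2*3481*(1/3420)) = 0*(3481/1710) = 0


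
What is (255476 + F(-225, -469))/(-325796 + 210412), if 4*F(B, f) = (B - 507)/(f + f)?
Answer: -239636671/108230192 ≈ -2.2141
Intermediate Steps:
F(B, f) = (-507 + B)/(8*f) (F(B, f) = ((B - 507)/(f + f))/4 = ((-507 + B)/((2*f)))/4 = ((-507 + B)*(1/(2*f)))/4 = ((-507 + B)/(2*f))/4 = (-507 + B)/(8*f))
(255476 + F(-225, -469))/(-325796 + 210412) = (255476 + (⅛)*(-507 - 225)/(-469))/(-325796 + 210412) = (255476 + (⅛)*(-1/469)*(-732))/(-115384) = (255476 + 183/938)*(-1/115384) = (239636671/938)*(-1/115384) = -239636671/108230192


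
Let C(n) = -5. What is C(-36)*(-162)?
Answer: 810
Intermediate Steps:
C(-36)*(-162) = -5*(-162) = 810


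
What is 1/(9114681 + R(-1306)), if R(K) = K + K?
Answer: 1/9112069 ≈ 1.0974e-7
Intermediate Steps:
R(K) = 2*K
1/(9114681 + R(-1306)) = 1/(9114681 + 2*(-1306)) = 1/(9114681 - 2612) = 1/9112069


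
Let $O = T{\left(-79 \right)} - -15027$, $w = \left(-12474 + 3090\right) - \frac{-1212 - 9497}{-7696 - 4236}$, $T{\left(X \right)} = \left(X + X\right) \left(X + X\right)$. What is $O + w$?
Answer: $\frac{365192015}{11932} \approx 30606.0$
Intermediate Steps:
$T{\left(X \right)} = 4 X^{2}$ ($T{\left(X \right)} = 2 X 2 X = 4 X^{2}$)
$w = - \frac{111980597}{11932}$ ($w = -9384 - - \frac{10709}{-11932} = -9384 - \left(-10709\right) \left(- \frac{1}{11932}\right) = -9384 - \frac{10709}{11932} = - \frac{111980597}{11932} \approx -9384.9$)
$O = 39991$ ($O = 4 \left(-79\right)^{2} - -15027 = 4 \cdot 6241 + 15027 = 24964 + 15027 = 39991$)
$O + w = 39991 - \frac{111980597}{11932} = \frac{365192015}{11932}$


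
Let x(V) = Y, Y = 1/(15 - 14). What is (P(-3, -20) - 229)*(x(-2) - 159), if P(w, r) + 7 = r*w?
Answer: 27808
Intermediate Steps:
Y = 1 (Y = 1/1 = 1)
x(V) = 1
P(w, r) = -7 + r*w
(P(-3, -20) - 229)*(x(-2) - 159) = ((-7 - 20*(-3)) - 229)*(1 - 159) = ((-7 + 60) - 229)*(-158) = (53 - 229)*(-158) = -176*(-158) = 27808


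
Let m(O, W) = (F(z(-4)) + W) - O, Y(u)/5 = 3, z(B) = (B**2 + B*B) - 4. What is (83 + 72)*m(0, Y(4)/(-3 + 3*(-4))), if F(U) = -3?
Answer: -620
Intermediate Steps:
z(B) = -4 + 2*B**2 (z(B) = (B**2 + B**2) - 4 = 2*B**2 - 4 = -4 + 2*B**2)
Y(u) = 15 (Y(u) = 5*3 = 15)
m(O, W) = -3 + W - O (m(O, W) = (-3 + W) - O = -3 + W - O)
(83 + 72)*m(0, Y(4)/(-3 + 3*(-4))) = (83 + 72)*(-3 + 15/(-3 + 3*(-4)) - 1*0) = 155*(-3 + 15/(-3 - 12) + 0) = 155*(-3 + 15/(-15) + 0) = 155*(-3 + 15*(-1/15) + 0) = 155*(-3 - 1 + 0) = 155*(-4) = -620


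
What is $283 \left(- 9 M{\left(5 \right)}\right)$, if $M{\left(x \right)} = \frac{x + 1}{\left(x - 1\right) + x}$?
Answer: $-1698$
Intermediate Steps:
$M{\left(x \right)} = \frac{1 + x}{-1 + 2 x}$ ($M{\left(x \right)} = \frac{1 + x}{\left(-1 + x\right) + x} = \frac{1 + x}{-1 + 2 x}$)
$283 \left(- 9 M{\left(5 \right)}\right) = 283 \left(- 9 \frac{1 + 5}{-1 + 2 \cdot 5}\right) = 283 \left(- 9 \frac{1}{-1 + 10} \cdot 6\right) = 283 \left(- 9 \cdot \frac{1}{9} \cdot 6\right) = 283 \left(\left(-9\right) \frac{2}{3}\right) = 283 \left(-6\right) = -1698$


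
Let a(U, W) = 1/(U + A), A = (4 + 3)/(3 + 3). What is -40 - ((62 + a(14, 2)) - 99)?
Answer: -279/91 ≈ -3.0659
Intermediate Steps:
A = 7/6 ≈ 1.1667
a(U, W) = 1/(7/6 + U) (a(U, W) = 1/(U + 7/6) = 1/(7/6 + U))
-40 - ((62 + a(14, 2)) - 99) = -40 - ((62 + 6/(7 + 6*14)) - 99) = -40 - ((62 + 6/(7 + 84)) - 99) = -40 - ((62 + 6/91) - 99) = -40 - (5648/91 - 99) = -40 - 1*(-3361/91) = -40 + 3361/91 = -279/91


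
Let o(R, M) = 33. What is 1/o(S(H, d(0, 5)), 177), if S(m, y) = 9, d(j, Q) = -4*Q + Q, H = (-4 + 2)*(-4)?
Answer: 1/33 ≈ 0.030303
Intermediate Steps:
H = 8 (H = -2*(-4) = 8)
d(j, Q) = -3*Q
1/o(S(H, d(0, 5)), 177) = 1/33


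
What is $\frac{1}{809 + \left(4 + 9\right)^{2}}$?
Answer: $\frac{1}{978} \approx 0.0010225$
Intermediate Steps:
$\frac{1}{809 + \left(4 + 9\right)^{2}} = \frac{1}{809 + 13^{2}} = \frac{1}{809 + 169} = \frac{1}{978}$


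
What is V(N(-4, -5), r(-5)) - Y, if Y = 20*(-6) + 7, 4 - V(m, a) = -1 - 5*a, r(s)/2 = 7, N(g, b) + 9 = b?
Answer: 188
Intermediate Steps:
N(g, b) = -9 + b
r(s) = 14 (r(s) = 2*7 = 14)
V(m, a) = 5 + 5*a (V(m, a) = 4 - (-1 - 5*a) = 4 + (1 + 5*a) = 5 + 5*a)
Y = -113 (Y = -120 + 7 = -113)
V(N(-4, -5), r(-5)) - Y = (5 + 5*14) - 1*(-113) = (5 + 70) + 113 = 75 + 113 = 188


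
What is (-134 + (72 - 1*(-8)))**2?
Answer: 2916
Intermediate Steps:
(-134 + (72 - 1*(-8)))**2 = (-134 + (72 + 8))**2 = (-134 + 80)**2 = (-54)**2 = 2916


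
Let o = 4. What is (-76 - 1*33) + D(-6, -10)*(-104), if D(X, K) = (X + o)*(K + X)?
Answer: -3437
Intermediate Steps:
D(X, K) = (4 + X)*(K + X) (D(X, K) = (X + 4)*(K + X) = (4 + X)*(K + X))
(-76 - 1*33) + D(-6, -10)*(-104) = (-76 - 1*33) + ((-6)² + 4*(-10) + 4*(-6) - 10*(-6))*(-104) = (-76 - 33) + (36 - 40 - 24 + 60)*(-104) = -109 + 32*(-104) = -109 - 3328 = -3437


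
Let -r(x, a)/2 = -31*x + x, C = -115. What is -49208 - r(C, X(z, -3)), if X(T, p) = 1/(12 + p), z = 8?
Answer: -42308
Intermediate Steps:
r(x, a) = 60*x (r(x, a) = -2*(-31*x + x) = -(-60)*x = 60*x)
-49208 - r(C, X(z, -3)) = -49208 - 60*(-115) = -49208 - 1*(-6900) = -49208 + 6900 = -42308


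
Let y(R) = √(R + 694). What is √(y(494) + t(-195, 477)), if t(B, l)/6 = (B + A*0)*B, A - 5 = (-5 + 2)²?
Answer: √(228150 + 6*√33) ≈ 477.69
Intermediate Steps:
y(R) = √(694 + R)
A = 14 (A = 5 + (-5 + 2)² = 5 + (-3)² = 5 + 9 = 14)
t(B, l) = 6*B² (t(B, l) = 6*((B + 14*0)*B) = 6*((B + 0)*B) = 6*(B*B) = 6*B²)
√(y(494) + t(-195, 477)) = √(√(694 + 494) + 6*(-195)²) = √(√1188 + 6*38025) = √(6*√33 + 228150) = √(228150 + 6*√33)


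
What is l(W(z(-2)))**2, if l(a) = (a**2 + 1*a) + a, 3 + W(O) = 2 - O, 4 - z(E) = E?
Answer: 1225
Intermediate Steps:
z(E) = 4 - E
W(O) = -1 - O (W(O) = -3 + (2 - O) = -1 - O)
l(a) = a**2 + 2*a (l(a) = (a**2 + a) + a = (a + a**2) + a = a**2 + 2*a)
l(W(z(-2)))**2 = ((-1 - (4 - 1*(-2)))*(2 + (-1 - (4 - 1*(-2)))))**2 = ((-1 - (4 + 2))*(2 + (-1 - (4 + 2))))**2 = ((-1 - 1*6)*(2 + (-1 - 1*6)))**2 = ((-1 - 6)*(2 + (-1 - 6)))**2 = (-7*(2 - 7))**2 = (-7*(-5))**2 = 35**2 = 1225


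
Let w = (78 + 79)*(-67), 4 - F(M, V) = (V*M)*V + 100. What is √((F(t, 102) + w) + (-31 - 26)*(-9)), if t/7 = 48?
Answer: I*√3505846 ≈ 1872.4*I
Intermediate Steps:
t = 336 (t = 7*48 = 336)
F(M, V) = -96 - M*V² (F(M, V) = 4 - ((V*M)*V + 100) = 4 - ((M*V)*V + 100) = 4 - (M*V² + 100) = 4 - (100 + M*V²) = 4 + (-100 - M*V²) = -96 - M*V²)
w = -10519 (w = 157*(-67) = -10519)
√((F(t, 102) + w) + (-31 - 26)*(-9)) = √(((-96 - 1*336*102²) - 10519) + (-31 - 26)*(-9)) = √(((-96 - 1*336*10404) - 10519) - 57*(-9)) = √(((-96 - 3495744) - 10519) + 513) = √((-3495840 - 10519) + 513) = √(-3506359 + 513) = √(-3505846) = I*√3505846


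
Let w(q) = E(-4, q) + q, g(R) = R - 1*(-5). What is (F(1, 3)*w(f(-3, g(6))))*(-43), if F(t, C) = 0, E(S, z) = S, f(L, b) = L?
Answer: 0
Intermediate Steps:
g(R) = 5 + R (g(R) = R + 5 = 5 + R)
w(q) = -4 + q
(F(1, 3)*w(f(-3, g(6))))*(-43) = (0*(-4 - 3))*(-43) = (0*(-7))*(-43) = 0*(-43) = 0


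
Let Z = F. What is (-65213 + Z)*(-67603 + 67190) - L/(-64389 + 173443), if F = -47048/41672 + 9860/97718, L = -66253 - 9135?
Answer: 373767576497472555826/13877477615837 ≈ 2.6933e+7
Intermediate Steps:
L = -75388
F = -261659409/254506531 (F = -47048*1/41672 + 9860*(1/97718) = -5881/5209 + 4930/48859 = -261659409/254506531 ≈ -1.0281)
Z = -261659409/254506531 ≈ -1.0281
(-65213 + Z)*(-67603 + 67190) - L/(-64389 + 173443) = (-65213 - 261659409/254506531)*(-67603 + 67190) - (-75388)/(-64389 + 173443) = -16597396065512/254506531*(-413) - (-75388)/109054 = 6854724575056456/254506531 - (-75388)/109054 = 6854724575056456/254506531 - 1*(-37694/54527) = 6854724575056456/254506531 + 37694/54527 = 373767576497472555826/13877477615837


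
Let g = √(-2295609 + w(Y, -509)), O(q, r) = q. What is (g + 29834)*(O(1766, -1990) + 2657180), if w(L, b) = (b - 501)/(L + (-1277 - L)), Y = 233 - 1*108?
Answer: 79326994964 + 2658946*I*√3743514879191/1277 ≈ 7.9327e+10 + 4.0286e+9*I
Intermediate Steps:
Y = 125 (Y = 233 - 108 = 125)
w(L, b) = 501/1277 - b/1277 (w(L, b) = (-501 + b)/(-1277) = (-501 + b)*(-1/1277) = 501/1277 - b/1277)
g = I*√3743514879191/1277 (g = √(-2295609 + (501/1277 - 1/1277*(-509))) = √(-2295609 + (501/1277 + 509/1277)) = √(-2295609 + 1010/1277) = √(-2931491683/1277) = I*√3743514879191/1277 ≈ 1515.1*I)
(g + 29834)*(O(1766, -1990) + 2657180) = (I*√3743514879191/1277 + 29834)*(1766 + 2657180) = (29834 + I*√3743514879191/1277)*2658946 = 79326994964 + 2658946*I*√3743514879191/1277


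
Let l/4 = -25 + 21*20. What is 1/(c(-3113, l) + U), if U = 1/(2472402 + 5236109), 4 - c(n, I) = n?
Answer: 7708511/24027428788 ≈ 0.00032082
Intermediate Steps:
l = 1580 (l = 4*(-25 + 21*20) = 4*(-25 + 420) = 4*395 = 1580)
c(n, I) = 4 - n
U = 1/7708511 ≈ 1.2973e-7
1/(c(-3113, l) + U) = 1/((4 - 1*(-3113)) + 1/7708511) = 1/((4 + 3113) + 1/7708511) = 1/(3117 + 1/7708511) = 1/(24027428788/7708511) = 7708511/24027428788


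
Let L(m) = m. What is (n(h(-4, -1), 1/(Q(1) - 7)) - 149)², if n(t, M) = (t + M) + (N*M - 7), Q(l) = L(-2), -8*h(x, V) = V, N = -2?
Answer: 125776225/5184 ≈ 24262.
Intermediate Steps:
h(x, V) = -V/8
Q(l) = -2
n(t, M) = -7 + t - M (n(t, M) = (t + M) + (-2*M - 7) = (M + t) + (-7 - 2*M) = -7 + t - M)
(n(h(-4, -1), 1/(Q(1) - 7)) - 149)² = ((-7 - ⅛*(-1) - 1/(-2 - 7)) - 149)² = ((-7 + ⅛ - 1/(-9)) - 149)² = ((-7 + ⅛ - 1*(-⅑)) - 149)² = ((-7 + ⅛ + ⅑) - 149)² = (-487/72 - 149)² = (-11215/72)² = 125776225/5184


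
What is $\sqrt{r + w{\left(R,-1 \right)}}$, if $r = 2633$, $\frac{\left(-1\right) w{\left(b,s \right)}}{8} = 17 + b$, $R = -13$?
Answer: $51$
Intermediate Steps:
$w{\left(b,s \right)} = -136 - 8 b$ ($w{\left(b,s \right)} = - 8 \left(17 + b\right) = -136 - 8 b$)
$\sqrt{r + w{\left(R,-1 \right)}} = \sqrt{2633 - 32} = \sqrt{2601} = 51$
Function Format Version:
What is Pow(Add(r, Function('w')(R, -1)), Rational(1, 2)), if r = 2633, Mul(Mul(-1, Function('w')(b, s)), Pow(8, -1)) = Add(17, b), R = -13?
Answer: 51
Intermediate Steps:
Function('w')(b, s) = Add(-136, Mul(-8, b)) (Function('w')(b, s) = Mul(-8, Add(17, b)) = Add(-136, Mul(-8, b)))
Pow(Add(r, Function('w')(R, -1)), Rational(1, 2)) = Pow(Add(2633, Add(-136, Mul(-8, -13))), Rational(1, 2)) = Pow(Add(2633, Add(-136, 104)), Rational(1, 2)) = Pow(Add(2633, -32), Rational(1, 2)) = Pow(2601, Rational(1, 2)) = 51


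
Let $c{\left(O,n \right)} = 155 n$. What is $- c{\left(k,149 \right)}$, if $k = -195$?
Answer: $-23095$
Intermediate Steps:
$- c{\left(k,149 \right)} = - 155 \cdot 149 = \left(-1\right) 23095 = -23095$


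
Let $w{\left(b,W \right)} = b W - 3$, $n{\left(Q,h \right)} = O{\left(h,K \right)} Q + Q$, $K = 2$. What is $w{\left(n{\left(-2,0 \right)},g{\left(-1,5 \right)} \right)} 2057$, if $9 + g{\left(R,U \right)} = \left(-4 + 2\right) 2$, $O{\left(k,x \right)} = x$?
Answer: $154275$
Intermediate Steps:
$n{\left(Q,h \right)} = 3 Q$ ($n{\left(Q,h \right)} = 2 Q + Q = 3 Q$)
$g{\left(R,U \right)} = -13$ ($g{\left(R,U \right)} = -9 + \left(-4 + 2\right) 2 = -9 - 4 = -13$)
$w{\left(b,W \right)} = -3 + W b$ ($w{\left(b,W \right)} = W b - 3 = -3 + W b$)
$w{\left(n{\left(-2,0 \right)},g{\left(-1,5 \right)} \right)} 2057 = \left(-3 - 13 \cdot 3 \left(-2\right)\right) 2057 = \left(-3 - -78\right) 2057 = \left(-3 + 78\right) 2057 = 75 \cdot 2057 = 154275$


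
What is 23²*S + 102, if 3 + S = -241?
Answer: -128974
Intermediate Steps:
S = -244 (S = -3 - 241 = -244)
23²*S + 102 = 23²*(-244) + 102 = 529*(-244) + 102 = -129076 + 102 = -128974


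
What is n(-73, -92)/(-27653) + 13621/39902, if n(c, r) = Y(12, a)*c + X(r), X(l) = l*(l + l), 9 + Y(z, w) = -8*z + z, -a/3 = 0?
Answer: -569694221/1103410006 ≈ -0.51630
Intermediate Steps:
a = 0 (a = -3*0 = 0)
Y(z, w) = -9 - 7*z (Y(z, w) = -9 + (-8*z + z) = -9 - 7*z)
X(l) = 2*l² (X(l) = l*(2*l) = 2*l²)
n(c, r) = -93*c + 2*r² (n(c, r) = (-9 - 7*12)*c + 2*r² = (-9 - 84)*c + 2*r² = -93*c + 2*r²)
n(-73, -92)/(-27653) + 13621/39902 = (-93*(-73) + 2*(-92)²)/(-27653) + 13621/39902 = (6789 + 2*8464)*(-1/27653) + 13621*(1/39902) = (6789 + 16928)*(-1/27653) + 13621/39902 = 23717*(-1/27653) + 13621/39902 = -23717/27653 + 13621/39902 = -569694221/1103410006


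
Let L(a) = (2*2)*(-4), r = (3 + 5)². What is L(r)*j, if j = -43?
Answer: 688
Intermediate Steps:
r = 64 (r = 8² = 64)
L(a) = -16 (L(a) = 4*(-4) = -16)
L(r)*j = -16*(-43) = 688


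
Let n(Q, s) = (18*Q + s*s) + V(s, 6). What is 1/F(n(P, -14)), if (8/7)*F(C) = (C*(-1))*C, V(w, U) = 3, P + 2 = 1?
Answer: -8/229327 ≈ -3.4885e-5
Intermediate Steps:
P = -1 (P = -2 + 1 = -1)
n(Q, s) = 3 + s**2 + 18*Q (n(Q, s) = (18*Q + s*s) + 3 = (18*Q + s**2) + 3 = (s**2 + 18*Q) + 3 = 3 + s**2 + 18*Q)
F(C) = -7*C**2/8 (F(C) = 7*((C*(-1))*C)/8 = 7*((-C)*C)/8 = 7*(-C**2)/8 = -7*C**2/8)
1/F(n(P, -14)) = 1/(-7*(3 + (-14)**2 + 18*(-1))**2/8) = 1/(-7*(3 + 196 - 18)**2/8) = 1/(-7/8*181**2) = 1/(-7/8*32761) = 1/(-229327/8) = -8/229327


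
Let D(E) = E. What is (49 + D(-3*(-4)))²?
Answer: 3721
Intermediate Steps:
(49 + D(-3*(-4)))² = (49 - 3*(-4))² = (49 + 12)² = 61² = 3721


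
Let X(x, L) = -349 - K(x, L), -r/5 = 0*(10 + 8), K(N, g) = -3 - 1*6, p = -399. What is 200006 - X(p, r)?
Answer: 200346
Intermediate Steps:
K(N, g) = -9 (K(N, g) = -3 - 6 = -9)
r = 0 (r = -0*(10 + 8) = -0*18 = -5*0 = 0)
X(x, L) = -340 (X(x, L) = -349 - 1*(-9) = -349 + 9 = -340)
200006 - X(p, r) = 200006 - 1*(-340) = 200006 + 340 = 200346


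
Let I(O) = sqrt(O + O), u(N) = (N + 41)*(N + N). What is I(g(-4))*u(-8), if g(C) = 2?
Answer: -1056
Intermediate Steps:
u(N) = 2*N*(41 + N) (u(N) = (41 + N)*(2*N) = 2*N*(41 + N))
I(O) = sqrt(2)*sqrt(O) (I(O) = sqrt(2*O) = sqrt(2)*sqrt(O))
I(g(-4))*u(-8) = (sqrt(2)*sqrt(2))*(2*(-8)*(41 - 8)) = 2*(2*(-8)*33) = 2*(-528) = -1056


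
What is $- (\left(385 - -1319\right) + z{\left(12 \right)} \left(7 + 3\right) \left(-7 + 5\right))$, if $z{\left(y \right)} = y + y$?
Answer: $-1224$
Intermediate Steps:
$z{\left(y \right)} = 2 y$
$- (\left(385 - -1319\right) + z{\left(12 \right)} \left(7 + 3\right) \left(-7 + 5\right)) = - (\left(385 - -1319\right) + 2 \cdot 12 \left(7 + 3\right) \left(-7 + 5\right)) = - (\left(385 + 1319\right) + 24 \cdot 10 \left(-2\right)) = - (1704 + 24 \left(-20\right)) = - (1704 - 480) = \left(-1\right) 1224 = -1224$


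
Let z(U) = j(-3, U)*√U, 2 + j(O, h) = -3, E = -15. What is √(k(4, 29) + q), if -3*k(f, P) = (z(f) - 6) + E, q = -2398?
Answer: I*√21489/3 ≈ 48.864*I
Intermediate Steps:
j(O, h) = -5 (j(O, h) = -2 - 3 = -5)
z(U) = -5*√U
k(f, P) = 7 + 5*√f/3 (k(f, P) = -((-5*√f - 6) - 15)/3 = -((-6 - 5*√f) - 15)/3 = -(-21 - 5*√f)/3 = 7 + 5*√f/3)
√(k(4, 29) + q) = √((7 + 5*√4/3) - 2398) = √((7 + (5/3)*2) - 2398) = √((7 + 10/3) - 2398) = √(31/3 - 2398) = √(-7163/3) = I*√21489/3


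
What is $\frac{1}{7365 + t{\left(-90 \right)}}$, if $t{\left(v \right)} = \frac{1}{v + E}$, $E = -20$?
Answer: $\frac{110}{810149} \approx 0.00013578$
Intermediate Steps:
$t{\left(v \right)} = \frac{1}{-20 + v}$ ($t{\left(v \right)} = \frac{1}{v - 20} = \frac{1}{-20 + v}$)
$\frac{1}{7365 + t{\left(-90 \right)}} = \frac{1}{7365 + \frac{1}{-20 - 90}} = \frac{1}{7365 + \frac{1}{-110}} = \frac{1}{7365 - \frac{1}{110}} = \frac{1}{\frac{810149}{110}} = \frac{110}{810149}$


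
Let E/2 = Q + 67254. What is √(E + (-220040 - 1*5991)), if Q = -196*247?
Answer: I*√188347 ≈ 433.99*I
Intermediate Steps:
Q = -48412
E = 37684 (E = 2*(-48412 + 67254) = 2*18842 = 37684)
√(E + (-220040 - 1*5991)) = √(37684 + (-220040 - 1*5991)) = √(37684 + (-220040 - 5991)) = √(37684 - 226031) = √(-188347) = I*√188347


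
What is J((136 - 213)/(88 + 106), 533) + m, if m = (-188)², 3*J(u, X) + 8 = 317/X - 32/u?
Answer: 4354664257/123123 ≈ 35368.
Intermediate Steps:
J(u, X) = -8/3 - 32/(3*u) + 317/(3*X) (J(u, X) = -8/3 + (317/X - 32/u)/3 = -8/3 + (-32/u + 317/X)/3 = -8/3 + (-32/(3*u) + 317/(3*X)) = -8/3 - 32/(3*u) + 317/(3*X))
m = 35344
J((136 - 213)/(88 + 106), 533) + m = (-8/3 - 32*(88 + 106)/(136 - 213)/3 + (317/3)/533) + 35344 = (-8/3 - 32/(3*((-77/194))) + (317/3)*(1/533)) + 35344 = (-8/3 - 32/(3*((-77*1/194))) + 317/1599) + 35344 = (-8/3 - 32/(3*(-77/194)) + 317/1599) + 35344 = (-8/3 - 32/3*(-194/77) + 317/1599) + 35344 = (-8/3 + 6208/231 + 317/1599) + 35344 = 3004945/123123 + 35344 = 4354664257/123123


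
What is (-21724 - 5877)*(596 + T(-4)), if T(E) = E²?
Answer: -16891812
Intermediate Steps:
(-21724 - 5877)*(596 + T(-4)) = (-21724 - 5877)*(596 + (-4)²) = -27601*(596 + 16) = -27601*612 = -16891812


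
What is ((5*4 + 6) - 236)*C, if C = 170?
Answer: -35700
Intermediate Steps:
((5*4 + 6) - 236)*C = ((5*4 + 6) - 236)*170 = ((20 + 6) - 236)*170 = (26 - 236)*170 = -210*170 = -35700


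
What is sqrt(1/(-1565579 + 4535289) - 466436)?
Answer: 13*I*sqrt(24340721118169810)/2969710 ≈ 682.96*I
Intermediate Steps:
sqrt(1/(-1565579 + 4535289) - 466436) = sqrt(1/2969710 - 466436) = sqrt(-1385179653559/2969710) = 13*I*sqrt(24340721118169810)/2969710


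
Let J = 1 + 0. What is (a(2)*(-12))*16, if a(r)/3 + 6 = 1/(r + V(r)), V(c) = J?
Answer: 3264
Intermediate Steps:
J = 1
V(c) = 1
a(r) = -18 + 3/(1 + r) (a(r) = -18 + 3/(r + 1) = -18 + 3/(1 + r))
(a(2)*(-12))*16 = ((3*(-5 - 6*2)/(1 + 2))*(-12))*16 = ((3*(-5 - 12)/3)*(-12))*16 = ((3*(⅓)*(-17))*(-12))*16 = -17*(-12)*16 = 204*16 = 3264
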